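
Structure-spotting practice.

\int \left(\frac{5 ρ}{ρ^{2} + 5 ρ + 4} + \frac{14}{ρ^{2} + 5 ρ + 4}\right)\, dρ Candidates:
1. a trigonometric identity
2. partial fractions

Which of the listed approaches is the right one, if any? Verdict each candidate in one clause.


Diagnosis: partial fractions — with ρ^{2} + 5 ρ + 4 factorable and the degree on top strictly smaller, simple-fraction decomposition is immediate.
- a trigonometric identity — there is no trigonometric structure at all — the integrand carries no sine or cosine to rewrite.
- partial fractions: yes — fits the structure here.


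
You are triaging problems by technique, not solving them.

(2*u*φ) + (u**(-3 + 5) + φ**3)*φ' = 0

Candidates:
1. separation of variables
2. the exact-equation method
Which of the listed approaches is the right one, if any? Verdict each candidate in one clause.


Technique: the exact-equation method — equality of cross partials is the green light — assemble the potential function term by term.
- separation of variables — the two dependences are entangled, not a clean product of one-variable pieces.
- the exact-equation method — yes — fits the structure here.


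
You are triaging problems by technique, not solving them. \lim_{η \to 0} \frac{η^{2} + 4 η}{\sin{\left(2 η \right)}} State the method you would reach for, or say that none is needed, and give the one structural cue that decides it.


Verdict: l'Hôpital's rule (0/0) — plug in 0: top and bottom both hit zero, so differentiate each and retry. One could equally expand both pieces locally and compare leading terms; the rule does that in one stroke.


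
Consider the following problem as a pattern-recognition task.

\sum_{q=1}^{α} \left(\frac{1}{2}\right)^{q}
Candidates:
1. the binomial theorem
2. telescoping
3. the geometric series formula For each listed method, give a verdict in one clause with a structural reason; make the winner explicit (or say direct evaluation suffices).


Diagnosis: the geometric series formula — the ratio of consecutive terms is the constant \frac{1}{2}, independent of the index — a geometric sum.
- the binomial theorem: the terms lack the binomial-coefficient-weighted complementary-power pattern of an expansion.
- telescoping: as presented, consecutive terms share no shifted copy to cancel against — no rewrite is on display to change that.
- the geometric series formula — yes, a natural case for it.


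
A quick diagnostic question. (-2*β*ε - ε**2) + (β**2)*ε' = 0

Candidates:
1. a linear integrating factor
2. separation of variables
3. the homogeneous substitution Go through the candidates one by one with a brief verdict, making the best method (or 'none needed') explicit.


Method: the homogeneous substitution — scaling β and ε together leaves the slope fixed — it depends only on ε/β, so substitute the ratio. This doubles as a Bernoulli equation in the unknown as written; the homogeneous route needs no setup at all.
- a linear integrating factor — the unknown enters nonlinearly (through a power, a denominator, or a transcendental function), which the linear integrating-factor recipe cannot absorb as-is — any repair would come from a preliminary substitution, not the factor.
- separation of variables — the two dependences do not factor apart.
- the homogeneous substitution: applies; the problem has the shape this method handles.


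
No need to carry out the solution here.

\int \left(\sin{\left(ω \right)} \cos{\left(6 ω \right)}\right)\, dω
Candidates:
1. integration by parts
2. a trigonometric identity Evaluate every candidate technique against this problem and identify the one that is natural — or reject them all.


Best approach: a trigonometric identity — split \sin{\left(ω \right)} \cos{\left(6 ω \right)} with the angle-addition identities: the resulting sum integrates term by term.
- integration by parts: not the natural route: no polynomial-kernel product appears — a recursive parts reduction of the trigonometric product exists, but the identity rewrite is direct.
- a trigonometric identity: yes — fits the structure here.


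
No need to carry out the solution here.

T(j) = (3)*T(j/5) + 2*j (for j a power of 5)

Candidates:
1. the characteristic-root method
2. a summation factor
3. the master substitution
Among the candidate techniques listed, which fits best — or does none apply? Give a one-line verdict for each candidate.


Diagnosis: the master substitution — the call at j/5 makes this multiplicative recursion; the master-style substitution converts it to additive.
- the characteristic-root method — the recursion divides its index rather than shifting it — outside the constant-shift family the root method covers.
- a summation factor: the recursion divides its index rather than shifting it — there is no previous-term chain for a summation factor to telescope.
- the master substitution: yes, a natural case for it.


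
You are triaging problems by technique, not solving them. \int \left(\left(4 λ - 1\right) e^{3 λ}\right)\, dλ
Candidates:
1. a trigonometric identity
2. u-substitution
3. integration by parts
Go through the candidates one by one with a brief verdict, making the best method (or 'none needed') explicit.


Method: integration by parts — 4 λ - 1 dies after finitely many derivatives while e^{3 λ} cycles under integration — the tabular/parts setup.
- a trigonometric identity — with no trigonometric functions present, identity rewriting has no target.
- u-substitution — no subexpression of the integrand pairs with its own derivative as a factor — individual terms may offer their own substitutions, but any change of variable covering the whole integral would have to be constructed from outside the expression.
- integration by parts: applicable, and directly so.


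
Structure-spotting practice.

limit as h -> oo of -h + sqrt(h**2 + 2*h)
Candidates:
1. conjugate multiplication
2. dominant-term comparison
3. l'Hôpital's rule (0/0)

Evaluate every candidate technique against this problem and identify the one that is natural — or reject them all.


Method: conjugate multiplication — turning the difference into a conjugate-rationalized ratio makes the limit readable.
- conjugate multiplication — a fit — the right tool for this form.
- dominant-term comparison — no dominant-degree comparison decides it.
- l'Hôpital's rule (0/0) — the expression is a difference driving to ∞ − ∞, not a 0/0 quotient — there is no ratio for the rule to differentiate.


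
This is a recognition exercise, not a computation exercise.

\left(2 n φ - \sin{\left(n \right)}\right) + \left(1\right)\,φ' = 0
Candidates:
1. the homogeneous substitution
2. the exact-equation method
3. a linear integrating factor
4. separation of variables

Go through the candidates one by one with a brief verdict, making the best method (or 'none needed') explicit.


Verdict: a linear integrating factor — arrange it as φ' + 2 n·φ = (the forcing term) and the integrating factor does the rest.
- the homogeneous substitution — the ratio substitution does not collapse this equation.
- the exact-equation method — the cross partial derivatives disagree, so no single potential exists.
- a linear integrating factor — yes, a natural case for it.
- separation of variables: no division isolates the independent variable from the unknown.


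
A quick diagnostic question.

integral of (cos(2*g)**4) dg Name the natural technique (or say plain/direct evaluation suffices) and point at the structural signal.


Best approach: a trigonometric identity — apply power reduction to cos(2*g)**4; each application halves the trigonometric degree.


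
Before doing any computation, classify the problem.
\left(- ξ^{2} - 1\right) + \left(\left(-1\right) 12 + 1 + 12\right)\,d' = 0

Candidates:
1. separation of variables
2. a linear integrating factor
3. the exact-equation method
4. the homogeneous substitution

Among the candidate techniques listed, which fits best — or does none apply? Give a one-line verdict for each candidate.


Diagnosis: no special technique — the slope is a function of ξ alone, so integrate both sides directly.
- separation of variables: separation is only trivially available — with the unknown absent from the slope this is a direct integration, not a separation problem.
- a linear integrating factor — with the unknown absent the integrating factor is a formality; direct integration is the working structure.
- the exact-equation method: no dependence on the unknown anywhere: exactness is a label without content here.
- the homogeneous substitution — solved for the derivative, the right side changes under joint scaling of the two variables.


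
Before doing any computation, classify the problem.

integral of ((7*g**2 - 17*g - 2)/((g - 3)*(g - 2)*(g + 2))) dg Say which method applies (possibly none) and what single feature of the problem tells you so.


Method: partial fractions — the bottom factors while the top stays lower-degree — split into simple fractions and integrate piece by piece.


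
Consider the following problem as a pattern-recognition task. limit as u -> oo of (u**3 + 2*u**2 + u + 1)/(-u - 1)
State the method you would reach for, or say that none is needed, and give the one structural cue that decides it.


Technique: dominant-term comparison — divide by the highest power of u present: lower-order terms vanish and the dominant ratio remains. Viewed as a single quotient this is an ∞/∞ form — an at-infinity application of l'Hôpital's rule would also resolve it; comparing leading growth reads the answer without differentiating.


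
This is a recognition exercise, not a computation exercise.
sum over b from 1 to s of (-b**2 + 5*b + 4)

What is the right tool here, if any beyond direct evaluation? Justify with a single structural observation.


Verdict: no special technique — the sum is polynomial through and through; closed forms for each power of b finish it directly.


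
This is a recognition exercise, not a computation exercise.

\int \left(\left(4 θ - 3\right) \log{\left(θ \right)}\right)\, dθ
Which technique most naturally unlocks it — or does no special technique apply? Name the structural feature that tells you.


Best approach: integration by parts — logs resist antidifferentiation but differentiate beautifully; pair \log{\left(θ \right)} with the polynomial 4 θ - 3 via parts.


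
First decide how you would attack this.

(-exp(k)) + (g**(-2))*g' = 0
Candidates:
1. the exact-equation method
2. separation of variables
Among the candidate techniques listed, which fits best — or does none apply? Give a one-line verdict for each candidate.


Best approach: separation of variables — solved for the derivative, the right side splits multiplicatively into a function of each variable alone — divide and integrate each side.
- the exact-equation method — the cross-partial test holds only vacuously — each coefficient lives in its own variable, so the exactness machinery reads no structure the split form does not already show.
- separation of variables — applicable, and directly so.


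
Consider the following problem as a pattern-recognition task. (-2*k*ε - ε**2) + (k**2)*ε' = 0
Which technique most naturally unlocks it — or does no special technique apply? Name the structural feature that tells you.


Method: the homogeneous substitution — the slope's numerator and denominator share total degree; set v = ε/k and the equation drops to separable form. This doubles as a Bernoulli equation in the unknown as written; the homogeneous route needs no setup at all.


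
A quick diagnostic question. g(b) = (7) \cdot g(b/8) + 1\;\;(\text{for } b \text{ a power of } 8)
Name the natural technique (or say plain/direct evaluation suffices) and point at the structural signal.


Diagnosis: the master substitution — the argument contracts 8-fold per step: reindex b exponentially and solve the linear recurrence in the new index.


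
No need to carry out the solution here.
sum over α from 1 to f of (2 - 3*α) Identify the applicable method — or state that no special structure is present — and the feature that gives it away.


Verdict: no special technique — recognize the absence of structure: constant-multiple powers of α summed plainly, no special method required.


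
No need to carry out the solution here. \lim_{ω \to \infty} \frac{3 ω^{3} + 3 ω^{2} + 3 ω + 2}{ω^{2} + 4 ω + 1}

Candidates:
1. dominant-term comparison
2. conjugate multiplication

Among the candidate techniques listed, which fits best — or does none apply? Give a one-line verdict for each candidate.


Diagnosis: dominant-term comparison — growth-rate triage: the leading powers of ω decide the limit, everything else is noise.
- dominant-term comparison: applies; the problem has the shape this method handles.
- conjugate multiplication: no divergent radical difference is present for a conjugate pair to cancel.


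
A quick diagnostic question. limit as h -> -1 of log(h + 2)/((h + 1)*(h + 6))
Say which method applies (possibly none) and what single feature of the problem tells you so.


Verdict: l'Hôpital's rule (0/0) — both numerator and denominator vanish at -1: the genuine 0/0 indeterminate that l'Hôpital exists for. Expanding numerator and denominator to first order gives the same value — the rule automates exactly that.


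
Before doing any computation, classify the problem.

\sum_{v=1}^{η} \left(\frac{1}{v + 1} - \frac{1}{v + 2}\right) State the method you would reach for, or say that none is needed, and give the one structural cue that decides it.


Best approach: telescoping — the piece each term subtracts is \frac{1}{v + 1} advanced by one index, and it reappears with a plus sign leading the following term — the sum collapses to its boundary terms.


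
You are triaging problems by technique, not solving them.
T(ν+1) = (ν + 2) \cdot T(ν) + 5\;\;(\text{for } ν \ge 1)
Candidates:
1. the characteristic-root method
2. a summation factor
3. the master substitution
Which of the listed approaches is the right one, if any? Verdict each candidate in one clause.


Method: a summation factor — an index-dependent multiplier ν + 2 rules out characteristic roots; a summation factor converts it to a pure difference.
- the characteristic-root method: the coefficients change with the index, which the root method cannot absorb.
- a summation factor: yes — fits the structure here.
- the master substitution — the recursive argument is a shift of the index, not a fixed fraction of it.


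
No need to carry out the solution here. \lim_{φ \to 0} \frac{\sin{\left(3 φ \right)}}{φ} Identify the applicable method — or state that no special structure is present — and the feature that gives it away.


Method: l'Hôpital's rule (0/0) — both numerator and denominator vanish at 0: the genuine 0/0 indeterminate that l'Hôpital exists for. Known elementary limits would finish this too — the rule just bypasses the case analysis.


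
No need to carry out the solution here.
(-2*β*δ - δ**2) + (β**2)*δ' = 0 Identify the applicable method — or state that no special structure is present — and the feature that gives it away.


Diagnosis: the homogeneous substitution — scaling β and δ together leaves the slope fixed — it depends only on δ/β, so substitute the ratio. Rearranged, this also fits the Bernoulli template directly; the homogeneous substitution reads the structure without the rearrangement.


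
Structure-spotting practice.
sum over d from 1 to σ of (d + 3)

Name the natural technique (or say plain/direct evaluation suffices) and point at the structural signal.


Method: no special technique — the sum is polynomial through and through; closed forms for each power of d finish it directly.


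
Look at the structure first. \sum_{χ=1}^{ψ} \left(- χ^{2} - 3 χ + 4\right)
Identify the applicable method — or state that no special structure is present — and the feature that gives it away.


Method: no special technique — with only polynomial terms in χ present, the classical sum-of-powers identities are all you need.


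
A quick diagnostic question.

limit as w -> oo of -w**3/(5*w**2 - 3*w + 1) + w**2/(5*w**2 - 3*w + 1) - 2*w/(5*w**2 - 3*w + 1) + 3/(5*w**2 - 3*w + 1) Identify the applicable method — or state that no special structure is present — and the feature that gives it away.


Diagnosis: dominant-term comparison — at large w only the top-degree terms survive; compare the leading terms and the limit falls out. Differentiating the expression as a single quotient would eventually settle it as well; matching dominant growth settles it immediately.


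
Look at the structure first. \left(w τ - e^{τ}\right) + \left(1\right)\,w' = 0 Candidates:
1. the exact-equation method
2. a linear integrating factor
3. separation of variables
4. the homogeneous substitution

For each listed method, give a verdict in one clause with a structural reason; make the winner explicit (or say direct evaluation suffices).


Verdict: a linear integrating factor — w enters only linearly with coefficient τ; multiply by exp of the integral of τ and the left side becomes one derivative.
- the exact-equation method — the cross partial derivatives disagree, so no single potential exists.
- a linear integrating factor — a fit — the right tool for this form.
- separation of variables — the two dependences are entangled, not a clean product of one-variable pieces.
- the homogeneous substitution — the ratio substitution does not collapse this equation.


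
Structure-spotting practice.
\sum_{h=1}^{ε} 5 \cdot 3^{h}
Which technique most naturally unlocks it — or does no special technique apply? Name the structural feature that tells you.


Verdict: the geometric series formula — term-over-term division gives 3 every time — index-free ratio, geometric sum formula applies.


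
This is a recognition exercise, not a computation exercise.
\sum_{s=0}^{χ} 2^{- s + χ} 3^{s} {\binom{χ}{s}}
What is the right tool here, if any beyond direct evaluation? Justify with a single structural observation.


Best approach: the binomial theorem — the binomial coefficients weight matched powers of 3 and 2, which is exactly the expansion of a binomial power.


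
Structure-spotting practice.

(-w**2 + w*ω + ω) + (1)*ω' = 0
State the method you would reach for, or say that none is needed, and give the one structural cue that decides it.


Verdict: a linear integrating factor — the unknown enters only to the first power against a nonzero forcing term — the integrating-factor template applies directly.


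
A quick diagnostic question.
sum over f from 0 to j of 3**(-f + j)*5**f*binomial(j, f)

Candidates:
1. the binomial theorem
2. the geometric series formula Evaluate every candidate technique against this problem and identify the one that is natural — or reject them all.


Method: the binomial theorem — terms weighting binomial(j, f) against matched powers of 5 and 3 reassemble into (5 + 3)^j by the binomial theorem.
- the binomial theorem — a fit — the right tool for this form.
- the geometric series formula: the ratio of consecutive terms depends on the index.


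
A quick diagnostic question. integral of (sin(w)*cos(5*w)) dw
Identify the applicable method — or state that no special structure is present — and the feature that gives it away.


Method: a trigonometric identity — cross-frequency products like sin(w)*cos(5*w) are the textbook product-to-sum case — the identity converts them to directly integrable sinusoids.


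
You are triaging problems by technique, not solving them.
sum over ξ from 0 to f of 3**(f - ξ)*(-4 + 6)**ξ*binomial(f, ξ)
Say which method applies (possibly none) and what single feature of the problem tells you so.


Best approach: the binomial theorem — terms weighting binomial(f, ξ) against matched powers of (-4 + 6) and 3 reassemble into ((-4 + 6) + 3)^f by the binomial theorem.


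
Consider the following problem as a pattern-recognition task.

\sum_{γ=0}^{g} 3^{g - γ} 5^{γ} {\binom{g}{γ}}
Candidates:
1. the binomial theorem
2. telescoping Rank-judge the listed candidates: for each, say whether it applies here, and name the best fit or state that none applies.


Technique: the binomial theorem — the binomial coefficients weight matched powers of 5 and 3, which is exactly the expansion of a binomial power.
- the binomial theorem: yes — fits the structure here.
- telescoping: the terms as presented offer no neighboring cancellation — a telescoping rewrite may exist, but the displayed structure does not hand one over.


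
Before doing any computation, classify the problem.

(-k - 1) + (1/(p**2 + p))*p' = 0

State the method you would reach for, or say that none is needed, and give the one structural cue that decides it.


Diagnosis: separation of variables — one side of the product carries the independent variable, the other the unknown — the textbook separation shape. Rearranged, this also fits the Bernoulli template directly; separation reads the product structure as given.


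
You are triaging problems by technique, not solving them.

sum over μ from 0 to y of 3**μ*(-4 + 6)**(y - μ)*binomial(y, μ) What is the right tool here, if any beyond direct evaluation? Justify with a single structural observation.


Verdict: the binomial theorem — binomial(y, μ) weighting matched powers of 3 and (-4 + 6) is the expanded form of (3 + (-4 + 6))^y — fold it back up.


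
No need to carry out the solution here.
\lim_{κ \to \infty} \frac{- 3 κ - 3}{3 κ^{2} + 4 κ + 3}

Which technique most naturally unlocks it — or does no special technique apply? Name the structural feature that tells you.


Technique: dominant-term comparison — as κ grows, only the highest-degree terms matter — compare leading terms and read the limit off. Viewed as a single quotient this is an ∞/∞ form — an at-infinity application of l'Hôpital's rule would also resolve it; comparing leading growth reads the answer without differentiating.


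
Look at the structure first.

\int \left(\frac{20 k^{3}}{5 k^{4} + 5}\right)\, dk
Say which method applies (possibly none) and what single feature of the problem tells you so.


Verdict: u-substitution — set u = 5 k^{4} + 5: a constant multiple of its derivative, namely 20 k^{3}, is present as a factor once the integrand is collected, so the du is sitting there waiting.


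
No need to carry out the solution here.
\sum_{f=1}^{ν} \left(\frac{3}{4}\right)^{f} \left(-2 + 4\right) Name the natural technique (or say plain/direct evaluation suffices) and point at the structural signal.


Method: the geometric series formula — consecutive terms stand in a fixed index-free ratio — the geometric sum formula closes it.


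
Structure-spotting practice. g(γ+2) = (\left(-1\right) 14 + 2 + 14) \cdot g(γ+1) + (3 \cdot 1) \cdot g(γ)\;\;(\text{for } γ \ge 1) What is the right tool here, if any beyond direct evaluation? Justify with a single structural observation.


Verdict: the characteristic-root method — shift-invariance with fixed coefficients calls for exponential trials; the characteristic polynomial finds every r^γ.


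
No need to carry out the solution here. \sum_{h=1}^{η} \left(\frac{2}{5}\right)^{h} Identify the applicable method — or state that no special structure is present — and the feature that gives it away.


Verdict: the geometric series formula — consecutive terms stand in a fixed index-free ratio — the geometric sum formula closes it.


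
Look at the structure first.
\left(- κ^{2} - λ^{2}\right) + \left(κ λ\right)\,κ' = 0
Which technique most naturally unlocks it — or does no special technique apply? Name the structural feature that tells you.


Diagnosis: the homogeneous substitution — the slope's numerator and denominator share total degree; set v = κ/λ and the equation drops to separable form. A Bernoulli rewrite works here as the equation stands — the homogeneous substitution is the more immediate reading.


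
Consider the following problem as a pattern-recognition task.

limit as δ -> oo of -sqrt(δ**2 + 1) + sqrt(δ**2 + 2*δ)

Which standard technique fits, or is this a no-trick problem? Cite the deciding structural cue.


Best approach: conjugate multiplication — an infinity-minus-infinity difference with a surviving radical — multiply by the conjugate to cancel the divergence.


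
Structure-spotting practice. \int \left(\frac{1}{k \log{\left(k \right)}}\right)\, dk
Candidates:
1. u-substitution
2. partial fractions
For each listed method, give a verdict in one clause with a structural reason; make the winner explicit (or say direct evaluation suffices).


Diagnosis: u-substitution — everything non-trivial happens through the inner expression \log{\left(k \right)}, and its derivative accounts for the remaining factor up to a constant, so set u = \log{\left(k \right)}.
- u-substitution — yes, a natural case for it.
- partial fractions — the expression is not a ratio of polynomials that decomposes further.


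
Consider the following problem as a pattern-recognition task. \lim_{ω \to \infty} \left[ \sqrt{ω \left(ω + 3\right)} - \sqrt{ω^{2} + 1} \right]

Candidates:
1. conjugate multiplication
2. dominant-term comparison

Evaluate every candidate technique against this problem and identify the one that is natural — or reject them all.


Method: conjugate multiplication — both pieces blow up but their difference is finite; the conjugate trick rationalizes \sqrt{ω \left(ω + 3\right)} - \sqrt{ω^{2} + 1}.
- conjugate multiplication: yes, a natural case for it.
- dominant-term comparison — no dominant-degree comparison decides it.


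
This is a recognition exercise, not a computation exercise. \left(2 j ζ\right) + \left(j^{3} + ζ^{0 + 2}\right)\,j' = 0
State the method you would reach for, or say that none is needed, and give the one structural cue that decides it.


Technique: the exact-equation method — equality of cross partials is the green light — assemble the potential function term by term.


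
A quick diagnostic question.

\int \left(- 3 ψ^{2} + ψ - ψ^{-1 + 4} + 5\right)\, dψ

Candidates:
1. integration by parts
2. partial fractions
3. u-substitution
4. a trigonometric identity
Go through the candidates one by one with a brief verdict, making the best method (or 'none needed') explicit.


Diagnosis: no special technique — the integrand is a sum of constant multiples of powers of ψ — integrate term by term.
- integration by parts — splitting off a factor buys nothing — the integrand integrates directly without parts.
- partial fractions: the expression is not a ratio of polynomials that decomposes further.
- u-substitution: any workable substitution here is cosmetic — the integrand is already in directly integrable form.
- a trigonometric identity: no sine or cosine appears, so there is nothing for a trigonometric identity to act on.


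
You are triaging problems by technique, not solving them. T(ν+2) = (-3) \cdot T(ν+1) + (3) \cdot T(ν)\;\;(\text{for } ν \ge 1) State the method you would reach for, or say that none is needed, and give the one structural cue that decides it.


Technique: the characteristic-root method — because shifting ν leaves the equation's coefficients unchanged, exponential trials reduce it to algebra.


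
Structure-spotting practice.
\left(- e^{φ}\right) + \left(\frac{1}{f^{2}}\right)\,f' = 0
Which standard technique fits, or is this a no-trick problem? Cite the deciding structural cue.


Technique: separation of variables — one side of the product carries the independent variable, the other the unknown — the textbook separation shape. An exactness check succeeds on this form as well — separation and the potential function arrive at the same answer, separation more directly.


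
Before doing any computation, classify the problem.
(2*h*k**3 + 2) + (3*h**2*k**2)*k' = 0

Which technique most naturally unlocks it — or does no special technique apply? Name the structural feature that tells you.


Best approach: the exact-equation method — the cross partial derivatives of 2*h*k**3 + 2 and 3*h**2*k**2 agree, so the left side is the total differential of one potential in h and k.


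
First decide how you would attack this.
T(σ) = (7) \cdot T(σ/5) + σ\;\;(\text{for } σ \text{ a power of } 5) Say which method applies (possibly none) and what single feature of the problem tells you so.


Technique: the master substitution — the argument contracts 5-fold per step: reindex σ exponentially and solve the linear recurrence in the new index.


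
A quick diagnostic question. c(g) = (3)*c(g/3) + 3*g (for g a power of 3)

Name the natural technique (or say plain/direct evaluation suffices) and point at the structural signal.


Method: the master substitution — the index is divided (g/3), not shifted — substitute g = 3^m to straighten it into a shift recurrence.


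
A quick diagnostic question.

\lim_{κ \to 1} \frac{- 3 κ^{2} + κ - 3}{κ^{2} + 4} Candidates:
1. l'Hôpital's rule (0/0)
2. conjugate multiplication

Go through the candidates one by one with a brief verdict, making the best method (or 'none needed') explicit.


Technique: no special technique — the function is continuous at 1; evaluation is itself the limit, no machinery required.
- l'Hôpital's rule (0/0): substituting the point gives a finite value outright — there is no indeterminate clash to repair.
- conjugate multiplication: multiplying by a conjugate would not remove any indeterminacy here.


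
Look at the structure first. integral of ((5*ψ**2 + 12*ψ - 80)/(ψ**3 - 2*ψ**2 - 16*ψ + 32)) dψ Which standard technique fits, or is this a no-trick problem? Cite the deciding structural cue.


Technique: partial fractions — a proper rational integrand whose denominator splits into simpler factors — decompose into partial fractions first.


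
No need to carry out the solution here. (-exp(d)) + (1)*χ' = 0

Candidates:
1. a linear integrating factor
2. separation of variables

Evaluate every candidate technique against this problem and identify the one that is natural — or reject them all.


Method: no special technique — the slope is a function of d alone, so integrate both sides directly.
- a linear integrating factor: with the unknown absent the integrating factor is a formality; direct integration is the working structure.
- separation of variables: with no unknown in the slope, separating variables is a formality — the equation integrates directly.


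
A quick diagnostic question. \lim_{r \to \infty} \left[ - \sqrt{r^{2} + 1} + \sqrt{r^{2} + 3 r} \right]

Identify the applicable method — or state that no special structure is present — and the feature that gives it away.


Best approach: conjugate multiplication — \sqrt{r^{2} + 3 r} and \sqrt{r^{2} + 1} both blow up, but their difference is tame once the conjugate rationalizes it.


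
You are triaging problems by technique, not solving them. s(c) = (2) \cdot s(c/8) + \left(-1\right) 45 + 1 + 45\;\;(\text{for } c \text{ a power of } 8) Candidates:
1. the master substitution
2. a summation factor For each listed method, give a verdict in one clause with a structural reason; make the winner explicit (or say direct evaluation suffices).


Best approach: the master substitution — treat m = log base 8 of c as the new clock: one recursion step advances m by one while c scales by 8.
- the master substitution — yes, a natural case for it.
- a summation factor: a divided-index call is outside the fixed-shift first-order family a summation factor normalizes.


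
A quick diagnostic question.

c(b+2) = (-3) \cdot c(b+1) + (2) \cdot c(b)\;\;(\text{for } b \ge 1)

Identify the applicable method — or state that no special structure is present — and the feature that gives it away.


Method: the characteristic-root method — linear, homogeneous, constant coefficients: solutions of the form r^b exist — find the roots of the characteristic polynomial.


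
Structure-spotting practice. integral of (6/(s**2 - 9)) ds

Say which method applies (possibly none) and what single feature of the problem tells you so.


Best approach: partial fractions — a proper rational integrand whose denominator splits into simpler factors — decompose into partial fractions first.


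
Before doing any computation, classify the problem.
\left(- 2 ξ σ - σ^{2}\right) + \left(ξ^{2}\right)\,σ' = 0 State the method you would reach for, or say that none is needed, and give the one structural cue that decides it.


Method: the homogeneous substitution — the slope is degree-zero homogeneous: the ratio substitution v = σ/ξ collapses it. A Bernoulli substitution is a fair alternative on this equation directly; the homogeneous reading takes it as given.


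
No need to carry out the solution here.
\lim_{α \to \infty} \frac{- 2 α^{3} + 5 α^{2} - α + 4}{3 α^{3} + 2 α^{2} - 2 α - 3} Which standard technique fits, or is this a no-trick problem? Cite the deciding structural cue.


Verdict: dominant-term comparison — growth-rate triage: the leading powers of α decide the limit, everything else is noise. Differentiating the expression as a single quotient would eventually settle it as well; matching dominant growth settles it immediately.


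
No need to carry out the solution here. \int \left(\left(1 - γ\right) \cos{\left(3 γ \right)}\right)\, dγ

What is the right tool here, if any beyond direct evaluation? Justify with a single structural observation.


Verdict: integration by parts — 1 - γ dies after finitely many derivatives while \cos{\left(3 γ \right)} cycles under integration — the tabular/parts setup.


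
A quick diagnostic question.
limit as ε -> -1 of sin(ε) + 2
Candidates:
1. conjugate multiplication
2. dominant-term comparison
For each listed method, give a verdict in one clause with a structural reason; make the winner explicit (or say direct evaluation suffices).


Method: no special technique — no zero denominators, no indeterminate clash at -1 — substitute and read off the value.
- conjugate multiplication: no difference of divergent radicals appears, so rationalizing has nothing to cancel.
- dominant-term comparison — no dominant power emerges to decide the limit by degree comparison.


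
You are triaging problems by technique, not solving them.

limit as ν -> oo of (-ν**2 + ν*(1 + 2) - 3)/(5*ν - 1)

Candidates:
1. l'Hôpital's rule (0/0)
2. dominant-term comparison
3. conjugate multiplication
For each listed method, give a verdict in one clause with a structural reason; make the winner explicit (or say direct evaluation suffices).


Diagnosis: dominant-term comparison — divide by the highest power of ν present: lower-order terms vanish and the dominant ratio remains.
- l'Hôpital's rule (0/0): no 0/0 form appears: written as one quotient, top and bottom both grow without bound, and the ratio is decided by their leading terms.
- dominant-term comparison — yes — fits the structure here.
- conjugate multiplication — no difference of divergent radicals appears, so rationalizing has nothing to cancel.


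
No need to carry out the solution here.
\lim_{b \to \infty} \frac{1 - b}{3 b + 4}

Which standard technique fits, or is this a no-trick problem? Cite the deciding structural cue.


Technique: dominant-term comparison — divide through by the highest power of b; every lower-order term dies and the dominant terms decide the limit. l'Hôpital's at-infinity variant applies to the expression viewed as a single quotient; the leading-term comparison is the direct route.


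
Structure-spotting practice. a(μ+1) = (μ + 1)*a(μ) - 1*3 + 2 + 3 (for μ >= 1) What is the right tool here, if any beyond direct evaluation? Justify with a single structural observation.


Verdict: a summation factor — normalize by the running product of μ + 1: the left side becomes a difference, and differences sum.


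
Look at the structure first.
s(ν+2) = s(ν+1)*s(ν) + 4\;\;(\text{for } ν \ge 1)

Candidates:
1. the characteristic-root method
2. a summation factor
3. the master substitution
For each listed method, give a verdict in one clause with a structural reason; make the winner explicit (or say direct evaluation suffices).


Best approach: no special technique — no ansatz, no master substitution, no summation factor survives the nonlinearity here.
- the characteristic-root method: the recursion is nonlinear in the sequence values, so no linear-modes ansatz applies.
- a summation factor: no summation factor applies — the rule is not linear in the sequence values.
- the master substitution: the recursion steps by a constant offset, so exponential reindexing is pointless.


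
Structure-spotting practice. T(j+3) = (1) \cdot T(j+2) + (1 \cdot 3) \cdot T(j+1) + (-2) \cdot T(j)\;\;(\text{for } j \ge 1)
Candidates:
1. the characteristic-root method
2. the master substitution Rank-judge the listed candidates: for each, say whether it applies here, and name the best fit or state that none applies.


Technique: the characteristic-root method — every coefficient is a fixed number and the forcing is zero — substitute r^j and read off the root equation.
- the characteristic-root method: yes, a natural case for it.
- the master substitution — with no divided-index recursive call, reindexing by powers of a base buys nothing.


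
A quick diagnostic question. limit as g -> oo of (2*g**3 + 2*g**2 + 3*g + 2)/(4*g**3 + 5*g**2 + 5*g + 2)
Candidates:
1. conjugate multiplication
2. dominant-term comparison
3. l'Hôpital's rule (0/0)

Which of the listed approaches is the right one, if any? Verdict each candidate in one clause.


Method: dominant-term comparison — as g grows, only the highest-degree terms matter — compare leading terms and read the limit off.
- conjugate multiplication — the conjugate move applies to radical differences, which this is not.
- dominant-term comparison: a fit — the right tool for this form.
- l'Hôpital's rule (0/0): no 0/0 form appears: written as one quotient, top and bottom both grow without bound, and the ratio is decided by their leading terms.


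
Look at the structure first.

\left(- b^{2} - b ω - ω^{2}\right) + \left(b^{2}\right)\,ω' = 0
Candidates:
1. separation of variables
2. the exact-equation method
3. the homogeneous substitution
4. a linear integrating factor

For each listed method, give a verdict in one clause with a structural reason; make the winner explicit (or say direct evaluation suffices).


Diagnosis: the homogeneous substitution — scaling b and ω together leaves the slope fixed — it depends only on ω/b, so substitute the ratio.
- separation of variables — no algebra isolates the independent variable on one side and the unknown on the other.
- the exact-equation method — the mixed-partials test fails on this split — it is not an exact differential as presented.
- the homogeneous substitution: yes, a natural case for it.
- a linear integrating factor — a nonlinear term in the unknown puts this outside the integrating-factor template.


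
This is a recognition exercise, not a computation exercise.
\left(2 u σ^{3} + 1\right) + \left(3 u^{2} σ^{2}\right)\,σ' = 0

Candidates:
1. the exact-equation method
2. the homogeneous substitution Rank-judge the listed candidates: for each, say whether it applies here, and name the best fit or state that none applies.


Verdict: the exact-equation method — d/dσ of 2 u σ^{3} + 1 equals d/du of 3 u^{2} σ^{2}: the form is a total differential of one potential — integrate it exactly.
- the exact-equation method: applies; the problem has the shape this method handles.
- the homogeneous substitution: the slope changes under joint rescaling, failing the degree-zero test.
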